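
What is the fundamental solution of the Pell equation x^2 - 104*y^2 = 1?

First expand sqrt(104) as a continued fraction. With x_i = (sqrt(104) + m_i)/d_i and (m_0, d_0) = (0, 1): a_0 = floor(sqrt(104)) = 10, since 10^2 = 100 <= 104 < 121 = 11^2.
Iterate m_{i+1} = d_i*a_i - m_i, d_{i+1} = (104 - m_{i+1}^2)/d_i, a_{i+1} = floor((a_0 + m_{i+1})/d_{i+1}):
  m_1 = 1*10 - 0 = 10, d_1 = (104 - 10^2)/1 = 4/1 = 4, a_1 = floor((10 + 10)/4) = 5.
  m_2 = 4*5 - 10 = 10, d_2 = (104 - 10^2)/4 = 4/4 = 1, a_2 = floor((10 + 10)/1) = 20.
  m_3 = 1*20 - 10 = 10, d_3 = (104 - 10^2)/1 = 4/1 = 4: (m_3, d_3) = (m_1, d_1) = (10, 4), so from here the quotients repeat a_1, a_2; the period length is 2.
So sqrt(104) = [10; (5, 20)] with period length k = 2.
k is even, so the fundamental solution of x^2 - 104y^2 = 1 is (p_{k-1}, q_{k-1}) = (p_1, q_1); compute convergents through index 1.
Convergents (p_i = a_i*p_{i-1} + p_{i-2}, q_i = a_i*q_{i-1} + q_{i-2} with p_{-2}=0, p_{-1}=1, q_{-2}=1, q_{-1}=0):
  i=0: a_0=10, p_0 = 10*1 + 0 = 10, q_0 = 10*0 + 1 = 1.
  i=1: a_1=5, p_1 = 5*10 + 1 = 51, q_1 = 5*1 + 0 = 5.
Check: 51^2 - 104*5^2 = 2601 - 2600 = 1, so (x, y) = (51, 5) solves the equation, and by the theorem it is the least positive solution.

(x, y) = (51, 5)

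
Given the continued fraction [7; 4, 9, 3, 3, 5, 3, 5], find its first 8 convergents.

7/1, 29/4, 268/37, 833/115, 2767/382, 14668/2025, 46771/6457, 248523/34310

Using the convergent recurrence p_i = a_i*p_{i-1} + p_{i-2}, q_i = a_i*q_{i-1} + q_{i-2} with p_{-2}=0, p_{-1}=1, q_{-2}=1, q_{-1}=0:
  i=0: a_0=7, p_0 = 7*1 + 0 = 7, q_0 = 7*0 + 1 = 1.
  i=1: a_1=4, p_1 = 4*7 + 1 = 29, q_1 = 4*1 + 0 = 4.
  i=2: a_2=9, p_2 = 9*29 + 7 = 268, q_2 = 9*4 + 1 = 37.
  i=3: a_3=3, p_3 = 3*268 + 29 = 833, q_3 = 3*37 + 4 = 115.
  i=4: a_4=3, p_4 = 3*833 + 268 = 2767, q_4 = 3*115 + 37 = 382.
  i=5: a_5=5, p_5 = 5*2767 + 833 = 14668, q_5 = 5*382 + 115 = 2025.
  i=6: a_6=3, p_6 = 3*14668 + 2767 = 46771, q_6 = 3*2025 + 382 = 6457.
  i=7: a_7=5, p_7 = 5*46771 + 14668 = 248523, q_7 = 5*6457 + 2025 = 34310.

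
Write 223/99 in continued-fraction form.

Run the Euclidean algorithm on 223 and 99; the successive quotients are the partial quotients a_0, a_1, ... (each step inverts the fractional part left over by the previous one):
  223 = 2*99 + 25, so a_0 = 2.
  99 = 3*25 + 24, so a_1 = 3.
  25 = 1*24 + 1, so a_2 = 1.
  24 = 24*1 + 0, so a_3 = 24.
The remainder reaches 0 after 4 divisions, so the expansion has 4 partial quotients, read off in order.

[2; 3, 1, 24]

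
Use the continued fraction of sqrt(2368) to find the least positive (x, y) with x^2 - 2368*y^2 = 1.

(x, y) = (10657, 219)

First expand sqrt(2368) as a continued fraction. With x_i = (sqrt(2368) + m_i)/d_i and (m_0, d_0) = (0, 1): a_0 = floor(sqrt(2368)) = 48, since 48^2 = 2304 <= 2368 < 2401 = 49^2.
Iterate m_{i+1} = d_i*a_i - m_i, d_{i+1} = (2368 - m_{i+1}^2)/d_i, a_{i+1} = floor((a_0 + m_{i+1})/d_{i+1}):
  m_1 = 1*48 - 0 = 48, d_1 = (2368 - 48^2)/1 = 64/1 = 64, a_1 = floor((48 + 48)/64) = 1.
  m_2 = 64*1 - 48 = 16, d_2 = (2368 - 16^2)/64 = 2112/64 = 33, a_2 = floor((48 + 16)/33) = 1.
  m_3 = 33*1 - 16 = 17, d_3 = (2368 - 17^2)/33 = 2079/33 = 63, a_3 = floor((48 + 17)/63) = 1.
  m_4 = 63*1 - 17 = 46, d_4 = (2368 - 46^2)/63 = 252/63 = 4, a_4 = floor((48 + 46)/4) = 23.
  m_5 = 4*23 - 46 = 46, d_5 = (2368 - 46^2)/4 = 252/4 = 63, a_5 = floor((48 + 46)/63) = 1.
  m_6 = 63*1 - 46 = 17, d_6 = (2368 - 17^2)/63 = 2079/63 = 33, a_6 = floor((48 + 17)/33) = 1.
  m_7 = 33*1 - 17 = 16, d_7 = (2368 - 16^2)/33 = 2112/33 = 64, a_7 = floor((48 + 16)/64) = 1.
  m_8 = 64*1 - 16 = 48, d_8 = (2368 - 48^2)/64 = 64/64 = 1, a_8 = floor((48 + 48)/1) = 96.
  m_9 = 1*96 - 48 = 48, d_9 = (2368 - 48^2)/1 = 64/1 = 64: (m_9, d_9) = (m_1, d_1) = (48, 64), so from here the quotients repeat a_1, ..., a_8; the period length is 8.
So sqrt(2368) = [48; (1, 1, 1, 23, 1, 1, 1, 96)] with period length k = 8.
k is even, so the fundamental solution of x^2 - 2368y^2 = 1 is (p_{k-1}, q_{k-1}) = (p_7, q_7); compute convergents through index 7.
Convergents (p_i = a_i*p_{i-1} + p_{i-2}, q_i = a_i*q_{i-1} + q_{i-2} with p_{-2}=0, p_{-1}=1, q_{-2}=1, q_{-1}=0):
  i=0: a_0=48, p_0 = 48*1 + 0 = 48, q_0 = 48*0 + 1 = 1.
  i=1: a_1=1, p_1 = 1*48 + 1 = 49, q_1 = 1*1 + 0 = 1.
  i=2: a_2=1, p_2 = 1*49 + 48 = 97, q_2 = 1*1 + 1 = 2.
  i=3: a_3=1, p_3 = 1*97 + 49 = 146, q_3 = 1*2 + 1 = 3.
  i=4: a_4=23, p_4 = 23*146 + 97 = 3455, q_4 = 23*3 + 2 = 71.
  i=5: a_5=1, p_5 = 1*3455 + 146 = 3601, q_5 = 1*71 + 3 = 74.
  i=6: a_6=1, p_6 = 1*3601 + 3455 = 7056, q_6 = 1*74 + 71 = 145.
  i=7: a_7=1, p_7 = 1*7056 + 3601 = 10657, q_7 = 1*145 + 74 = 219.
Check: 10657^2 - 2368*219^2 = 113571649 - 113571648 = 1, so (x, y) = (10657, 219) solves the equation, and by the theorem it is the least positive solution.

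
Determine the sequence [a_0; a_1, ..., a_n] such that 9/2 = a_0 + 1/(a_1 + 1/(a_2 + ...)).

[4; 2]

Run the Euclidean algorithm on 9 and 2; the successive quotients are the partial quotients a_0, a_1, ... (each step inverts the fractional part left over by the previous one):
  9 = 4*2 + 1, so a_0 = 4.
  2 = 2*1 + 0, so a_1 = 2.
The remainder reaches 0 after 2 divisions, so the expansion has 2 partial quotients, read off in order.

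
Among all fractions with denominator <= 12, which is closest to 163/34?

24/5

Expand x = 163/34 as a continued fraction with the Euclidean algorithm:
  163 = 4*34 + 27, so a_0 = 4.
  34 = 1*27 + 7, so a_1 = 1.
  27 = 3*7 + 6, so a_2 = 3.
  7 = 1*6 + 1, so a_3 = 1.
  6 = 6*1 + 0, so a_4 = 6.
so x = [4; 1, 3, 1, 6].
Convergents (p_i = a_i*p_{i-1} + p_{i-2}, q_i = a_i*q_{i-1} + q_{i-2} with p_{-2}=0, p_{-1}=1, q_{-2}=1, q_{-1}=0), until the denominator exceeds 12:
  i=0: a_0=4, p_0 = 4*1 + 0 = 4, q_0 = 4*0 + 1 = 1.
  i=1: a_1=1, p_1 = 1*4 + 1 = 5, q_1 = 1*1 + 0 = 1.
  i=2: a_2=3, p_2 = 3*5 + 4 = 19, q_2 = 3*1 + 1 = 4.
  i=3: a_3=1, p_3 = 1*19 + 5 = 24, q_3 = 1*4 + 1 = 5.
  i=4: a_4=6, p_4 = 6*24 + 19 = 163, q_4 = 6*5 + 4 = 34.
q_4 = 34 > 12, so the last convergent with denominator <= 12 is p_3/q_3 = 24/5.
The closest fraction with denominator <= 12 is either p_3/q_3 or the intermediate fraction (k*p_3 + p_2)/(k*q_3 + q_2) with the largest k >= 1 whose denominator stays <= 12; these approach x as k grows, and every other convergent or intermediate fraction in range is farther away.
Largest k: floor((12 - q_2)/q_3) = floor((12 - 4)/5) = 1.
That gives (1*24 + 19)/(1*5 + 4) = 43/9.
Compare the errors: |x - 24/5| = |163*5 - 24*34|/(34*5) = 1/170, and |x - 43/9| = |163*9 - 43*34|/(34*9) = 5/306.
Cross-multiplying, 1*306 = 306 < 850 = 5*170, so 1/170 is smaller: the convergent 24/5 is closer to x than 43/9.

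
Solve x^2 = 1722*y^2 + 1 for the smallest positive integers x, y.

(x, y) = (83, 2)

First expand sqrt(1722) as a continued fraction. With x_i = (sqrt(1722) + m_i)/d_i and (m_0, d_0) = (0, 1): a_0 = floor(sqrt(1722)) = 41, since 41^2 = 1681 <= 1722 < 1764 = 42^2.
Iterate m_{i+1} = d_i*a_i - m_i, d_{i+1} = (1722 - m_{i+1}^2)/d_i, a_{i+1} = floor((a_0 + m_{i+1})/d_{i+1}):
  m_1 = 1*41 - 0 = 41, d_1 = (1722 - 41^2)/1 = 41/1 = 41, a_1 = floor((41 + 41)/41) = 2.
  m_2 = 41*2 - 41 = 41, d_2 = (1722 - 41^2)/41 = 41/41 = 1, a_2 = floor((41 + 41)/1) = 82.
  m_3 = 1*82 - 41 = 41, d_3 = (1722 - 41^2)/1 = 41/1 = 41: (m_3, d_3) = (m_1, d_1) = (41, 41), so from here the quotients repeat a_1, a_2; the period length is 2.
So sqrt(1722) = [41; (2, 82)] with period length k = 2.
k is even, so the fundamental solution of x^2 - 1722y^2 = 1 is (p_{k-1}, q_{k-1}) = (p_1, q_1); compute convergents through index 1.
Convergents (p_i = a_i*p_{i-1} + p_{i-2}, q_i = a_i*q_{i-1} + q_{i-2} with p_{-2}=0, p_{-1}=1, q_{-2}=1, q_{-1}=0):
  i=0: a_0=41, p_0 = 41*1 + 0 = 41, q_0 = 41*0 + 1 = 1.
  i=1: a_1=2, p_1 = 2*41 + 1 = 83, q_1 = 2*1 + 0 = 2.
Check: 83^2 - 1722*2^2 = 6889 - 6888 = 1, so (x, y) = (83, 2) solves the equation, and by the theorem it is the least positive solution.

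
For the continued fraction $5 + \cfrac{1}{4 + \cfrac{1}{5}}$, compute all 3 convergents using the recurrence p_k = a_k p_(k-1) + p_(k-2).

5/1, 21/4, 110/21

Using the convergent recurrence p_i = a_i*p_{i-1} + p_{i-2}, q_i = a_i*q_{i-1} + q_{i-2} with p_{-2}=0, p_{-1}=1, q_{-2}=1, q_{-1}=0:
  i=0: a_0=5, p_0 = 5*1 + 0 = 5, q_0 = 5*0 + 1 = 1.
  i=1: a_1=4, p_1 = 4*5 + 1 = 21, q_1 = 4*1 + 0 = 4.
  i=2: a_2=5, p_2 = 5*21 + 5 = 110, q_2 = 5*4 + 1 = 21.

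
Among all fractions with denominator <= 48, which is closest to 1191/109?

Expand x = 1191/109 as a continued fraction with the Euclidean algorithm:
  1191 = 10*109 + 101, so a_0 = 10.
  109 = 1*101 + 8, so a_1 = 1.
  101 = 12*8 + 5, so a_2 = 12.
  8 = 1*5 + 3, so a_3 = 1.
  5 = 1*3 + 2, so a_4 = 1.
  3 = 1*2 + 1, so a_5 = 1.
  2 = 2*1 + 0, so a_6 = 2.
so x = [10; 1, 12, 1, 1, 1, 2].
Convergents (p_i = a_i*p_{i-1} + p_{i-2}, q_i = a_i*q_{i-1} + q_{i-2} with p_{-2}=0, p_{-1}=1, q_{-2}=1, q_{-1}=0), until the denominator exceeds 48:
  i=0: a_0=10, p_0 = 10*1 + 0 = 10, q_0 = 10*0 + 1 = 1.
  i=1: a_1=1, p_1 = 1*10 + 1 = 11, q_1 = 1*1 + 0 = 1.
  i=2: a_2=12, p_2 = 12*11 + 10 = 142, q_2 = 12*1 + 1 = 13.
  i=3: a_3=1, p_3 = 1*142 + 11 = 153, q_3 = 1*13 + 1 = 14.
  i=4: a_4=1, p_4 = 1*153 + 142 = 295, q_4 = 1*14 + 13 = 27.
  i=5: a_5=1, p_5 = 1*295 + 153 = 448, q_5 = 1*27 + 14 = 41.
  i=6: a_6=2, p_6 = 2*448 + 295 = 1191, q_6 = 2*41 + 27 = 109.
q_6 = 109 > 48, so the last convergent with denominator <= 48 is p_5/q_5 = 448/41.
The closest fraction with denominator <= 48 is either p_5/q_5 or the intermediate fraction (k*p_5 + p_4)/(k*q_5 + q_4) with the largest k >= 1 whose denominator stays <= 48; these approach x as k grows, and every other convergent or intermediate fraction in range is farther away.
Largest k: floor((48 - q_4)/q_5) = floor((48 - 27)/41) = 0.
Since k = 0, no intermediate fraction beyond p_5/q_5 has denominator <= 48, so the convergent 448/41 is the closest (its error is |1191*41 - 448*109|/(109*41) = 1/4469).

448/41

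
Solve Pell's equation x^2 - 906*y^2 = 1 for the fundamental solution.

(x, y) = (301, 10)

First expand sqrt(906) as a continued fraction. With x_i = (sqrt(906) + m_i)/d_i and (m_0, d_0) = (0, 1): a_0 = floor(sqrt(906)) = 30, since 30^2 = 900 <= 906 < 961 = 31^2.
Iterate m_{i+1} = d_i*a_i - m_i, d_{i+1} = (906 - m_{i+1}^2)/d_i, a_{i+1} = floor((a_0 + m_{i+1})/d_{i+1}):
  m_1 = 1*30 - 0 = 30, d_1 = (906 - 30^2)/1 = 6/1 = 6, a_1 = floor((30 + 30)/6) = 10.
  m_2 = 6*10 - 30 = 30, d_2 = (906 - 30^2)/6 = 6/6 = 1, a_2 = floor((30 + 30)/1) = 60.
  m_3 = 1*60 - 30 = 30, d_3 = (906 - 30^2)/1 = 6/1 = 6: (m_3, d_3) = (m_1, d_1) = (30, 6), so from here the quotients repeat a_1, a_2; the period length is 2.
So sqrt(906) = [30; (10, 60)] with period length k = 2.
k is even, so the fundamental solution of x^2 - 906y^2 = 1 is (p_{k-1}, q_{k-1}) = (p_1, q_1); compute convergents through index 1.
Convergents (p_i = a_i*p_{i-1} + p_{i-2}, q_i = a_i*q_{i-1} + q_{i-2} with p_{-2}=0, p_{-1}=1, q_{-2}=1, q_{-1}=0):
  i=0: a_0=30, p_0 = 30*1 + 0 = 30, q_0 = 30*0 + 1 = 1.
  i=1: a_1=10, p_1 = 10*30 + 1 = 301, q_1 = 10*1 + 0 = 10.
Check: 301^2 - 906*10^2 = 90601 - 90600 = 1, so (x, y) = (301, 10) solves the equation, and by the theorem it is the least positive solution.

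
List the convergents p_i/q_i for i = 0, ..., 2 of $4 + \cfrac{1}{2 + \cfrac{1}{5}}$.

Using the convergent recurrence p_i = a_i*p_{i-1} + p_{i-2}, q_i = a_i*q_{i-1} + q_{i-2} with p_{-2}=0, p_{-1}=1, q_{-2}=1, q_{-1}=0:
  i=0: a_0=4, p_0 = 4*1 + 0 = 4, q_0 = 4*0 + 1 = 1.
  i=1: a_1=2, p_1 = 2*4 + 1 = 9, q_1 = 2*1 + 0 = 2.
  i=2: a_2=5, p_2 = 5*9 + 4 = 49, q_2 = 5*2 + 1 = 11.

4/1, 9/2, 49/11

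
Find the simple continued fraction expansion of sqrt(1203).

[34; (1, 2, 5, 1, 33, 1, 5, 2, 1, 68)]

Write x_i = (sqrt(1203) + m_i)/d_i with (m_0, d_0) = (0, 1). a_0 = floor(sqrt(1203)) = 34, since 34^2 = 1156 <= 1203 < 1225 = 35^2.
Iterate m_{i+1} = d_i*a_i - m_i, d_{i+1} = (1203 - m_{i+1}^2)/d_i, a_{i+1} = floor((a_0 + m_{i+1})/d_{i+1}):
  m_1 = 1*34 - 0 = 34, d_1 = (1203 - 34^2)/1 = 47/1 = 47, a_1 = floor((34 + 34)/47) = 1.
  m_2 = 47*1 - 34 = 13, d_2 = (1203 - 13^2)/47 = 1034/47 = 22, a_2 = floor((34 + 13)/22) = 2.
  m_3 = 22*2 - 13 = 31, d_3 = (1203 - 31^2)/22 = 242/22 = 11, a_3 = floor((34 + 31)/11) = 5.
  m_4 = 11*5 - 31 = 24, d_4 = (1203 - 24^2)/11 = 627/11 = 57, a_4 = floor((34 + 24)/57) = 1.
  m_5 = 57*1 - 24 = 33, d_5 = (1203 - 33^2)/57 = 114/57 = 2, a_5 = floor((34 + 33)/2) = 33.
  m_6 = 2*33 - 33 = 33, d_6 = (1203 - 33^2)/2 = 114/2 = 57, a_6 = floor((34 + 33)/57) = 1.
  m_7 = 57*1 - 33 = 24, d_7 = (1203 - 24^2)/57 = 627/57 = 11, a_7 = floor((34 + 24)/11) = 5.
  m_8 = 11*5 - 24 = 31, d_8 = (1203 - 31^2)/11 = 242/11 = 22, a_8 = floor((34 + 31)/22) = 2.
  m_9 = 22*2 - 31 = 13, d_9 = (1203 - 13^2)/22 = 1034/22 = 47, a_9 = floor((34 + 13)/47) = 1.
  m_10 = 47*1 - 13 = 34, d_10 = (1203 - 34^2)/47 = 47/47 = 1, a_10 = floor((34 + 34)/1) = 68.
  m_11 = 1*68 - 34 = 34, d_11 = (1203 - 34^2)/1 = 47/1 = 47: (m_11, d_11) = (m_1, d_1) = (34, 47), so from here the quotients repeat a_1, ..., a_10; the period length is 10.
Hence the expansion of sqrt(1203) is a_0 = 34 followed by the repeating block 1, 2, 5, 1, 33, 1, 5, 2, 1, 68 (period 10).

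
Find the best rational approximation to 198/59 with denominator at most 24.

47/14

Expand x = 198/59 as a continued fraction with the Euclidean algorithm:
  198 = 3*59 + 21, so a_0 = 3.
  59 = 2*21 + 17, so a_1 = 2.
  21 = 1*17 + 4, so a_2 = 1.
  17 = 4*4 + 1, so a_3 = 4.
  4 = 4*1 + 0, so a_4 = 4.
so x = [3; 2, 1, 4, 4].
Convergents (p_i = a_i*p_{i-1} + p_{i-2}, q_i = a_i*q_{i-1} + q_{i-2} with p_{-2}=0, p_{-1}=1, q_{-2}=1, q_{-1}=0), until the denominator exceeds 24:
  i=0: a_0=3, p_0 = 3*1 + 0 = 3, q_0 = 3*0 + 1 = 1.
  i=1: a_1=2, p_1 = 2*3 + 1 = 7, q_1 = 2*1 + 0 = 2.
  i=2: a_2=1, p_2 = 1*7 + 3 = 10, q_2 = 1*2 + 1 = 3.
  i=3: a_3=4, p_3 = 4*10 + 7 = 47, q_3 = 4*3 + 2 = 14.
  i=4: a_4=4, p_4 = 4*47 + 10 = 198, q_4 = 4*14 + 3 = 59.
q_4 = 59 > 24, so the last convergent with denominator <= 24 is p_3/q_3 = 47/14.
The closest fraction with denominator <= 24 is either p_3/q_3 or the intermediate fraction (k*p_3 + p_2)/(k*q_3 + q_2) with the largest k >= 1 whose denominator stays <= 24; these approach x as k grows, and every other convergent or intermediate fraction in range is farther away.
Largest k: floor((24 - q_2)/q_3) = floor((24 - 3)/14) = 1.
That gives (1*47 + 10)/(1*14 + 3) = 57/17.
Compare the errors: |x - 47/14| = |198*14 - 47*59|/(59*14) = 1/826, and |x - 57/17| = |198*17 - 57*59|/(59*17) = 3/1003.
Cross-multiplying, 1*1003 = 1003 < 2478 = 3*826, so 1/826 is smaller: the convergent 47/14 is closer to x than 57/17.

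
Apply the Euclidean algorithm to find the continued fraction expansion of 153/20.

[7; 1, 1, 1, 6]

Run the Euclidean algorithm on 153 and 20; the successive quotients are the partial quotients a_0, a_1, ... (each step inverts the fractional part left over by the previous one):
  153 = 7*20 + 13, so a_0 = 7.
  20 = 1*13 + 7, so a_1 = 1.
  13 = 1*7 + 6, so a_2 = 1.
  7 = 1*6 + 1, so a_3 = 1.
  6 = 6*1 + 0, so a_4 = 6.
The remainder reaches 0 after 5 divisions, so the expansion has 5 partial quotients, read off in order.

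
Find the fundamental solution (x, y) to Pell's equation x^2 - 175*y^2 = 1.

First expand sqrt(175) as a continued fraction. With x_i = (sqrt(175) + m_i)/d_i and (m_0, d_0) = (0, 1): a_0 = floor(sqrt(175)) = 13, since 13^2 = 169 <= 175 < 196 = 14^2.
Iterate m_{i+1} = d_i*a_i - m_i, d_{i+1} = (175 - m_{i+1}^2)/d_i, a_{i+1} = floor((a_0 + m_{i+1})/d_{i+1}):
  m_1 = 1*13 - 0 = 13, d_1 = (175 - 13^2)/1 = 6/1 = 6, a_1 = floor((13 + 13)/6) = 4.
  m_2 = 6*4 - 13 = 11, d_2 = (175 - 11^2)/6 = 54/6 = 9, a_2 = floor((13 + 11)/9) = 2.
  m_3 = 9*2 - 11 = 7, d_3 = (175 - 7^2)/9 = 126/9 = 14, a_3 = floor((13 + 7)/14) = 1.
  m_4 = 14*1 - 7 = 7, d_4 = (175 - 7^2)/14 = 126/14 = 9, a_4 = floor((13 + 7)/9) = 2.
  m_5 = 9*2 - 7 = 11, d_5 = (175 - 11^2)/9 = 54/9 = 6, a_5 = floor((13 + 11)/6) = 4.
  m_6 = 6*4 - 11 = 13, d_6 = (175 - 13^2)/6 = 6/6 = 1, a_6 = floor((13 + 13)/1) = 26.
  m_7 = 1*26 - 13 = 13, d_7 = (175 - 13^2)/1 = 6/1 = 6: (m_7, d_7) = (m_1, d_1) = (13, 6), so from here the quotients repeat a_1, ..., a_6; the period length is 6.
So sqrt(175) = [13; (4, 2, 1, 2, 4, 26)] with period length k = 6.
k is even, so the fundamental solution of x^2 - 175y^2 = 1 is (p_{k-1}, q_{k-1}) = (p_5, q_5); compute convergents through index 5.
Convergents (p_i = a_i*p_{i-1} + p_{i-2}, q_i = a_i*q_{i-1} + q_{i-2} with p_{-2}=0, p_{-1}=1, q_{-2}=1, q_{-1}=0):
  i=0: a_0=13, p_0 = 13*1 + 0 = 13, q_0 = 13*0 + 1 = 1.
  i=1: a_1=4, p_1 = 4*13 + 1 = 53, q_1 = 4*1 + 0 = 4.
  i=2: a_2=2, p_2 = 2*53 + 13 = 119, q_2 = 2*4 + 1 = 9.
  i=3: a_3=1, p_3 = 1*119 + 53 = 172, q_3 = 1*9 + 4 = 13.
  i=4: a_4=2, p_4 = 2*172 + 119 = 463, q_4 = 2*13 + 9 = 35.
  i=5: a_5=4, p_5 = 4*463 + 172 = 2024, q_5 = 4*35 + 13 = 153.
Check: 2024^2 - 175*153^2 = 4096576 - 4096575 = 1, so (x, y) = (2024, 153) solves the equation, and by the theorem it is the least positive solution.

(x, y) = (2024, 153)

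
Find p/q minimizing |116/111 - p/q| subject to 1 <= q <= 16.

Expand x = 116/111 as a continued fraction with the Euclidean algorithm:
  116 = 1*111 + 5, so a_0 = 1.
  111 = 22*5 + 1, so a_1 = 22.
  5 = 5*1 + 0, so a_2 = 5.
so x = [1; 22, 5].
Convergents (p_i = a_i*p_{i-1} + p_{i-2}, q_i = a_i*q_{i-1} + q_{i-2} with p_{-2}=0, p_{-1}=1, q_{-2}=1, q_{-1}=0), until the denominator exceeds 16:
  i=0: a_0=1, p_0 = 1*1 + 0 = 1, q_0 = 1*0 + 1 = 1.
  i=1: a_1=22, p_1 = 22*1 + 1 = 23, q_1 = 22*1 + 0 = 22.
q_1 = 22 > 16, so the last convergent with denominator <= 16 is p_0/q_0 = 1/1.
The closest fraction with denominator <= 16 is either p_0/q_0 or the intermediate fraction (k*p_0 + p_{-1})/(k*q_0 + q_{-1}) with the largest k >= 1 whose denominator stays <= 16; these approach x as k grows, and every other convergent or intermediate fraction in range is farther away.
Largest k: floor((16 - q_{-1})/q_0) = floor((16 - 0)/1) = 16 (using the seeds p_{-1} = 1, q_{-1} = 0).
That gives (16*1 + 1)/(16*1 + 0) = 17/16.
Compare the errors: |x - 1/1| = |116*1 - 1*111|/(111*1) = 5/111, and |x - 17/16| = |116*16 - 17*111|/(111*16) = 31/1776.
Cross-multiplying, 31*111 = 3441 < 8880 = 5*1776, so 31/1776 is smaller: the intermediate fraction 17/16 is closer to x than 1/1.

17/16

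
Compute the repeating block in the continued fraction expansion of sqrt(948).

[30; (1, 3, 1, 3, 20, 3, 1, 3, 1, 60)]

Write x_i = (sqrt(948) + m_i)/d_i with (m_0, d_0) = (0, 1). a_0 = floor(sqrt(948)) = 30, since 30^2 = 900 <= 948 < 961 = 31^2.
Iterate m_{i+1} = d_i*a_i - m_i, d_{i+1} = (948 - m_{i+1}^2)/d_i, a_{i+1} = floor((a_0 + m_{i+1})/d_{i+1}):
  m_1 = 1*30 - 0 = 30, d_1 = (948 - 30^2)/1 = 48/1 = 48, a_1 = floor((30 + 30)/48) = 1.
  m_2 = 48*1 - 30 = 18, d_2 = (948 - 18^2)/48 = 624/48 = 13, a_2 = floor((30 + 18)/13) = 3.
  m_3 = 13*3 - 18 = 21, d_3 = (948 - 21^2)/13 = 507/13 = 39, a_3 = floor((30 + 21)/39) = 1.
  m_4 = 39*1 - 21 = 18, d_4 = (948 - 18^2)/39 = 624/39 = 16, a_4 = floor((30 + 18)/16) = 3.
  m_5 = 16*3 - 18 = 30, d_5 = (948 - 30^2)/16 = 48/16 = 3, a_5 = floor((30 + 30)/3) = 20.
  m_6 = 3*20 - 30 = 30, d_6 = (948 - 30^2)/3 = 48/3 = 16, a_6 = floor((30 + 30)/16) = 3.
  m_7 = 16*3 - 30 = 18, d_7 = (948 - 18^2)/16 = 624/16 = 39, a_7 = floor((30 + 18)/39) = 1.
  m_8 = 39*1 - 18 = 21, d_8 = (948 - 21^2)/39 = 507/39 = 13, a_8 = floor((30 + 21)/13) = 3.
  m_9 = 13*3 - 21 = 18, d_9 = (948 - 18^2)/13 = 624/13 = 48, a_9 = floor((30 + 18)/48) = 1.
  m_10 = 48*1 - 18 = 30, d_10 = (948 - 30^2)/48 = 48/48 = 1, a_10 = floor((30 + 30)/1) = 60.
  m_11 = 1*60 - 30 = 30, d_11 = (948 - 30^2)/1 = 48/1 = 48: (m_11, d_11) = (m_1, d_1) = (30, 48), so from here the quotients repeat a_1, ..., a_10; the period length is 10.
Hence the expansion of sqrt(948) is a_0 = 30 followed by the repeating block 1, 3, 1, 3, 20, 3, 1, 3, 1, 60 (period 10).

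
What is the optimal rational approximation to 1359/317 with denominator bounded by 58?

Expand x = 1359/317 as a continued fraction with the Euclidean algorithm:
  1359 = 4*317 + 91, so a_0 = 4.
  317 = 3*91 + 44, so a_1 = 3.
  91 = 2*44 + 3, so a_2 = 2.
  44 = 14*3 + 2, so a_3 = 14.
  3 = 1*2 + 1, so a_4 = 1.
  2 = 2*1 + 0, so a_5 = 2.
so x = [4; 3, 2, 14, 1, 2].
Convergents (p_i = a_i*p_{i-1} + p_{i-2}, q_i = a_i*q_{i-1} + q_{i-2} with p_{-2}=0, p_{-1}=1, q_{-2}=1, q_{-1}=0), until the denominator exceeds 58:
  i=0: a_0=4, p_0 = 4*1 + 0 = 4, q_0 = 4*0 + 1 = 1.
  i=1: a_1=3, p_1 = 3*4 + 1 = 13, q_1 = 3*1 + 0 = 3.
  i=2: a_2=2, p_2 = 2*13 + 4 = 30, q_2 = 2*3 + 1 = 7.
  i=3: a_3=14, p_3 = 14*30 + 13 = 433, q_3 = 14*7 + 3 = 101.
q_3 = 101 > 58, so the last convergent with denominator <= 58 is p_2/q_2 = 30/7.
The closest fraction with denominator <= 58 is either p_2/q_2 or the intermediate fraction (k*p_2 + p_1)/(k*q_2 + q_1) with the largest k >= 1 whose denominator stays <= 58; these approach x as k grows, and every other convergent or intermediate fraction in range is farther away.
Largest k: floor((58 - q_1)/q_2) = floor((58 - 3)/7) = 7.
That gives (7*30 + 13)/(7*7 + 3) = 223/52.
Compare the errors: |x - 30/7| = |1359*7 - 30*317|/(317*7) = 3/2219, and |x - 223/52| = |1359*52 - 223*317|/(317*52) = 23/16484.
Cross-multiplying, 3*16484 = 49452 < 51037 = 23*2219, so 3/2219 is smaller: the convergent 30/7 is closer to x than 223/52.

30/7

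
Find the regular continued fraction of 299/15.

[19; 1, 14]

Run the Euclidean algorithm on 299 and 15; the successive quotients are the partial quotients a_0, a_1, ... (each step inverts the fractional part left over by the previous one):
  299 = 19*15 + 14, so a_0 = 19.
  15 = 1*14 + 1, so a_1 = 1.
  14 = 14*1 + 0, so a_2 = 14.
The remainder reaches 0 after 3 divisions, so the expansion has 3 partial quotients, read off in order.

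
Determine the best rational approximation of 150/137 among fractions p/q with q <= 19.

Expand x = 150/137 as a continued fraction with the Euclidean algorithm:
  150 = 1*137 + 13, so a_0 = 1.
  137 = 10*13 + 7, so a_1 = 10.
  13 = 1*7 + 6, so a_2 = 1.
  7 = 1*6 + 1, so a_3 = 1.
  6 = 6*1 + 0, so a_4 = 6.
so x = [1; 10, 1, 1, 6].
Convergents (p_i = a_i*p_{i-1} + p_{i-2}, q_i = a_i*q_{i-1} + q_{i-2} with p_{-2}=0, p_{-1}=1, q_{-2}=1, q_{-1}=0), until the denominator exceeds 19:
  i=0: a_0=1, p_0 = 1*1 + 0 = 1, q_0 = 1*0 + 1 = 1.
  i=1: a_1=10, p_1 = 10*1 + 1 = 11, q_1 = 10*1 + 0 = 10.
  i=2: a_2=1, p_2 = 1*11 + 1 = 12, q_2 = 1*10 + 1 = 11.
  i=3: a_3=1, p_3 = 1*12 + 11 = 23, q_3 = 1*11 + 10 = 21.
q_3 = 21 > 19, so the last convergent with denominator <= 19 is p_2/q_2 = 12/11.
The closest fraction with denominator <= 19 is either p_2/q_2 or the intermediate fraction (k*p_2 + p_1)/(k*q_2 + q_1) with the largest k >= 1 whose denominator stays <= 19; these approach x as k grows, and every other convergent or intermediate fraction in range is farther away.
Largest k: floor((19 - q_1)/q_2) = floor((19 - 10)/11) = 0.
Since k = 0, no intermediate fraction beyond p_2/q_2 has denominator <= 19, so the convergent 12/11 is the closest (its error is |150*11 - 12*137|/(137*11) = 6/1507).

12/11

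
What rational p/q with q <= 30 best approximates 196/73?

Expand x = 196/73 as a continued fraction with the Euclidean algorithm:
  196 = 2*73 + 50, so a_0 = 2.
  73 = 1*50 + 23, so a_1 = 1.
  50 = 2*23 + 4, so a_2 = 2.
  23 = 5*4 + 3, so a_3 = 5.
  4 = 1*3 + 1, so a_4 = 1.
  3 = 3*1 + 0, so a_5 = 3.
so x = [2; 1, 2, 5, 1, 3].
Convergents (p_i = a_i*p_{i-1} + p_{i-2}, q_i = a_i*q_{i-1} + q_{i-2} with p_{-2}=0, p_{-1}=1, q_{-2}=1, q_{-1}=0), until the denominator exceeds 30:
  i=0: a_0=2, p_0 = 2*1 + 0 = 2, q_0 = 2*0 + 1 = 1.
  i=1: a_1=1, p_1 = 1*2 + 1 = 3, q_1 = 1*1 + 0 = 1.
  i=2: a_2=2, p_2 = 2*3 + 2 = 8, q_2 = 2*1 + 1 = 3.
  i=3: a_3=5, p_3 = 5*8 + 3 = 43, q_3 = 5*3 + 1 = 16.
  i=4: a_4=1, p_4 = 1*43 + 8 = 51, q_4 = 1*16 + 3 = 19.
  i=5: a_5=3, p_5 = 3*51 + 43 = 196, q_5 = 3*19 + 16 = 73.
q_5 = 73 > 30, so the last convergent with denominator <= 30 is p_4/q_4 = 51/19.
The closest fraction with denominator <= 30 is either p_4/q_4 or the intermediate fraction (k*p_4 + p_3)/(k*q_4 + q_3) with the largest k >= 1 whose denominator stays <= 30; these approach x as k grows, and every other convergent or intermediate fraction in range is farther away.
Largest k: floor((30 - q_3)/q_4) = floor((30 - 16)/19) = 0.
Since k = 0, no intermediate fraction beyond p_4/q_4 has denominator <= 30, so the convergent 51/19 is the closest (its error is |196*19 - 51*73|/(73*19) = 1/1387).

51/19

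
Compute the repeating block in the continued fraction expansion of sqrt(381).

[19; (1, 1, 12, 1, 1, 38)]

Write x_i = (sqrt(381) + m_i)/d_i with (m_0, d_0) = (0, 1). a_0 = floor(sqrt(381)) = 19, since 19^2 = 361 <= 381 < 400 = 20^2.
Iterate m_{i+1} = d_i*a_i - m_i, d_{i+1} = (381 - m_{i+1}^2)/d_i, a_{i+1} = floor((a_0 + m_{i+1})/d_{i+1}):
  m_1 = 1*19 - 0 = 19, d_1 = (381 - 19^2)/1 = 20/1 = 20, a_1 = floor((19 + 19)/20) = 1.
  m_2 = 20*1 - 19 = 1, d_2 = (381 - 1^2)/20 = 380/20 = 19, a_2 = floor((19 + 1)/19) = 1.
  m_3 = 19*1 - 1 = 18, d_3 = (381 - 18^2)/19 = 57/19 = 3, a_3 = floor((19 + 18)/3) = 12.
  m_4 = 3*12 - 18 = 18, d_4 = (381 - 18^2)/3 = 57/3 = 19, a_4 = floor((19 + 18)/19) = 1.
  m_5 = 19*1 - 18 = 1, d_5 = (381 - 1^2)/19 = 380/19 = 20, a_5 = floor((19 + 1)/20) = 1.
  m_6 = 20*1 - 1 = 19, d_6 = (381 - 19^2)/20 = 20/20 = 1, a_6 = floor((19 + 19)/1) = 38.
  m_7 = 1*38 - 19 = 19, d_7 = (381 - 19^2)/1 = 20/1 = 20: (m_7, d_7) = (m_1, d_1) = (19, 20), so from here the quotients repeat a_1, ..., a_6; the period length is 6.
Hence the expansion of sqrt(381) is a_0 = 19 followed by the repeating block 1, 1, 12, 1, 1, 38 (period 6).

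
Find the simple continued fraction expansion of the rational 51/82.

Run the Euclidean algorithm on 51 and 82; the successive quotients are the partial quotients a_0, a_1, ... (each step inverts the fractional part left over by the previous one):
  51 = 0*82 + 51, so a_0 = 0.
  82 = 1*51 + 31, so a_1 = 1.
  51 = 1*31 + 20, so a_2 = 1.
  31 = 1*20 + 11, so a_3 = 1.
  20 = 1*11 + 9, so a_4 = 1.
  11 = 1*9 + 2, so a_5 = 1.
  9 = 4*2 + 1, so a_6 = 4.
  2 = 2*1 + 0, so a_7 = 2.
The remainder reaches 0 after 8 divisions, so the expansion has 8 partial quotients, read off in order.

[0; 1, 1, 1, 1, 1, 4, 2]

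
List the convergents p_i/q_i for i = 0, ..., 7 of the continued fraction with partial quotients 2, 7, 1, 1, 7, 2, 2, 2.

2/1, 15/7, 17/8, 32/15, 241/113, 514/241, 1269/595, 3052/1431

Using the convergent recurrence p_i = a_i*p_{i-1} + p_{i-2}, q_i = a_i*q_{i-1} + q_{i-2} with p_{-2}=0, p_{-1}=1, q_{-2}=1, q_{-1}=0:
  i=0: a_0=2, p_0 = 2*1 + 0 = 2, q_0 = 2*0 + 1 = 1.
  i=1: a_1=7, p_1 = 7*2 + 1 = 15, q_1 = 7*1 + 0 = 7.
  i=2: a_2=1, p_2 = 1*15 + 2 = 17, q_2 = 1*7 + 1 = 8.
  i=3: a_3=1, p_3 = 1*17 + 15 = 32, q_3 = 1*8 + 7 = 15.
  i=4: a_4=7, p_4 = 7*32 + 17 = 241, q_4 = 7*15 + 8 = 113.
  i=5: a_5=2, p_5 = 2*241 + 32 = 514, q_5 = 2*113 + 15 = 241.
  i=6: a_6=2, p_6 = 2*514 + 241 = 1269, q_6 = 2*241 + 113 = 595.
  i=7: a_7=2, p_7 = 2*1269 + 514 = 3052, q_7 = 2*595 + 241 = 1431.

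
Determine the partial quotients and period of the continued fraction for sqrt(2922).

Write x_i = (sqrt(2922) + m_i)/d_i with (m_0, d_0) = (0, 1). a_0 = floor(sqrt(2922)) = 54, since 54^2 = 2916 <= 2922 < 3025 = 55^2.
Iterate m_{i+1} = d_i*a_i - m_i, d_{i+1} = (2922 - m_{i+1}^2)/d_i, a_{i+1} = floor((a_0 + m_{i+1})/d_{i+1}):
  m_1 = 1*54 - 0 = 54, d_1 = (2922 - 54^2)/1 = 6/1 = 6, a_1 = floor((54 + 54)/6) = 18.
  m_2 = 6*18 - 54 = 54, d_2 = (2922 - 54^2)/6 = 6/6 = 1, a_2 = floor((54 + 54)/1) = 108.
  m_3 = 1*108 - 54 = 54, d_3 = (2922 - 54^2)/1 = 6/1 = 6: (m_3, d_3) = (m_1, d_1) = (54, 6), so from here the quotients repeat a_1, a_2; the period length is 2.
Hence the expansion of sqrt(2922) is a_0 = 54 followed by the repeating block 18, 108 (period 2).

[54; (18, 108)]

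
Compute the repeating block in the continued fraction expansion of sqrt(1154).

Write x_i = (sqrt(1154) + m_i)/d_i with (m_0, d_0) = (0, 1). a_0 = floor(sqrt(1154)) = 33, since 33^2 = 1089 <= 1154 < 1156 = 34^2.
Iterate m_{i+1} = d_i*a_i - m_i, d_{i+1} = (1154 - m_{i+1}^2)/d_i, a_{i+1} = floor((a_0 + m_{i+1})/d_{i+1}):
  m_1 = 1*33 - 0 = 33, d_1 = (1154 - 33^2)/1 = 65/1 = 65, a_1 = floor((33 + 33)/65) = 1.
  m_2 = 65*1 - 33 = 32, d_2 = (1154 - 32^2)/65 = 130/65 = 2, a_2 = floor((33 + 32)/2) = 32.
  m_3 = 2*32 - 32 = 32, d_3 = (1154 - 32^2)/2 = 130/2 = 65, a_3 = floor((33 + 32)/65) = 1.
  m_4 = 65*1 - 32 = 33, d_4 = (1154 - 33^2)/65 = 65/65 = 1, a_4 = floor((33 + 33)/1) = 66.
  m_5 = 1*66 - 33 = 33, d_5 = (1154 - 33^2)/1 = 65/1 = 65: (m_5, d_5) = (m_1, d_1) = (33, 65), so from here the quotients repeat a_1, ..., a_4; the period length is 4.
Hence the expansion of sqrt(1154) is a_0 = 33 followed by the repeating block 1, 32, 1, 66 (period 4).

[33; (1, 32, 1, 66)]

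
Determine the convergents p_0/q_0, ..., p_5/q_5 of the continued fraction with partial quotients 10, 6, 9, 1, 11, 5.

10/1, 61/6, 559/55, 620/61, 7379/726, 37515/3691

Using the convergent recurrence p_i = a_i*p_{i-1} + p_{i-2}, q_i = a_i*q_{i-1} + q_{i-2} with p_{-2}=0, p_{-1}=1, q_{-2}=1, q_{-1}=0:
  i=0: a_0=10, p_0 = 10*1 + 0 = 10, q_0 = 10*0 + 1 = 1.
  i=1: a_1=6, p_1 = 6*10 + 1 = 61, q_1 = 6*1 + 0 = 6.
  i=2: a_2=9, p_2 = 9*61 + 10 = 559, q_2 = 9*6 + 1 = 55.
  i=3: a_3=1, p_3 = 1*559 + 61 = 620, q_3 = 1*55 + 6 = 61.
  i=4: a_4=11, p_4 = 11*620 + 559 = 7379, q_4 = 11*61 + 55 = 726.
  i=5: a_5=5, p_5 = 5*7379 + 620 = 37515, q_5 = 5*726 + 61 = 3691.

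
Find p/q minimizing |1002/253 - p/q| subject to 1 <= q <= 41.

Expand x = 1002/253 as a continued fraction with the Euclidean algorithm:
  1002 = 3*253 + 243, so a_0 = 3.
  253 = 1*243 + 10, so a_1 = 1.
  243 = 24*10 + 3, so a_2 = 24.
  10 = 3*3 + 1, so a_3 = 3.
  3 = 3*1 + 0, so a_4 = 3.
so x = [3; 1, 24, 3, 3].
Convergents (p_i = a_i*p_{i-1} + p_{i-2}, q_i = a_i*q_{i-1} + q_{i-2} with p_{-2}=0, p_{-1}=1, q_{-2}=1, q_{-1}=0), until the denominator exceeds 41:
  i=0: a_0=3, p_0 = 3*1 + 0 = 3, q_0 = 3*0 + 1 = 1.
  i=1: a_1=1, p_1 = 1*3 + 1 = 4, q_1 = 1*1 + 0 = 1.
  i=2: a_2=24, p_2 = 24*4 + 3 = 99, q_2 = 24*1 + 1 = 25.
  i=3: a_3=3, p_3 = 3*99 + 4 = 301, q_3 = 3*25 + 1 = 76.
q_3 = 76 > 41, so the last convergent with denominator <= 41 is p_2/q_2 = 99/25.
The closest fraction with denominator <= 41 is either p_2/q_2 or the intermediate fraction (k*p_2 + p_1)/(k*q_2 + q_1) with the largest k >= 1 whose denominator stays <= 41; these approach x as k grows, and every other convergent or intermediate fraction in range is farther away.
Largest k: floor((41 - q_1)/q_2) = floor((41 - 1)/25) = 1.
That gives (1*99 + 4)/(1*25 + 1) = 103/26.
Compare the errors: |x - 99/25| = |1002*25 - 99*253|/(253*25) = 3/6325, and |x - 103/26| = |1002*26 - 103*253|/(253*26) = 7/6578.
Cross-multiplying, 3*6578 = 19734 < 44275 = 7*6325, so 3/6325 is smaller: the convergent 99/25 is closer to x than 103/26.

99/25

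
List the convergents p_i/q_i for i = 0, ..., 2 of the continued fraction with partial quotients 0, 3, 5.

0/1, 1/3, 5/16

Using the convergent recurrence p_i = a_i*p_{i-1} + p_{i-2}, q_i = a_i*q_{i-1} + q_{i-2} with p_{-2}=0, p_{-1}=1, q_{-2}=1, q_{-1}=0:
  i=0: a_0=0, p_0 = 0*1 + 0 = 0, q_0 = 0*0 + 1 = 1.
  i=1: a_1=3, p_1 = 3*0 + 1 = 1, q_1 = 3*1 + 0 = 3.
  i=2: a_2=5, p_2 = 5*1 + 0 = 5, q_2 = 5*3 + 1 = 16.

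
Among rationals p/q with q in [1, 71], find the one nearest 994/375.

Expand x = 994/375 as a continued fraction with the Euclidean algorithm:
  994 = 2*375 + 244, so a_0 = 2.
  375 = 1*244 + 131, so a_1 = 1.
  244 = 1*131 + 113, so a_2 = 1.
  131 = 1*113 + 18, so a_3 = 1.
  113 = 6*18 + 5, so a_4 = 6.
  18 = 3*5 + 3, so a_5 = 3.
  5 = 1*3 + 2, so a_6 = 1.
  3 = 1*2 + 1, so a_7 = 1.
  2 = 2*1 + 0, so a_8 = 2.
so x = [2; 1, 1, 1, 6, 3, 1, 1, 2].
Convergents (p_i = a_i*p_{i-1} + p_{i-2}, q_i = a_i*q_{i-1} + q_{i-2} with p_{-2}=0, p_{-1}=1, q_{-2}=1, q_{-1}=0), until the denominator exceeds 71:
  i=0: a_0=2, p_0 = 2*1 + 0 = 2, q_0 = 2*0 + 1 = 1.
  i=1: a_1=1, p_1 = 1*2 + 1 = 3, q_1 = 1*1 + 0 = 1.
  i=2: a_2=1, p_2 = 1*3 + 2 = 5, q_2 = 1*1 + 1 = 2.
  i=3: a_3=1, p_3 = 1*5 + 3 = 8, q_3 = 1*2 + 1 = 3.
  i=4: a_4=6, p_4 = 6*8 + 5 = 53, q_4 = 6*3 + 2 = 20.
  i=5: a_5=3, p_5 = 3*53 + 8 = 167, q_5 = 3*20 + 3 = 63.
  i=6: a_6=1, p_6 = 1*167 + 53 = 220, q_6 = 1*63 + 20 = 83.
q_6 = 83 > 71, so the last convergent with denominator <= 71 is p_5/q_5 = 167/63.
The closest fraction with denominator <= 71 is either p_5/q_5 or the intermediate fraction (k*p_5 + p_4)/(k*q_5 + q_4) with the largest k >= 1 whose denominator stays <= 71; these approach x as k grows, and every other convergent or intermediate fraction in range is farther away.
Largest k: floor((71 - q_4)/q_5) = floor((71 - 20)/63) = 0.
Since k = 0, no intermediate fraction beyond p_5/q_5 has denominator <= 71, so the convergent 167/63 is the closest (its error is |994*63 - 167*375|/(375*63) = 3/23625).

167/63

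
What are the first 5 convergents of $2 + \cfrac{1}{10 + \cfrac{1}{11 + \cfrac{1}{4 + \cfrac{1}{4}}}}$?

2/1, 21/10, 233/111, 953/454, 4045/1927

Using the convergent recurrence p_i = a_i*p_{i-1} + p_{i-2}, q_i = a_i*q_{i-1} + q_{i-2} with p_{-2}=0, p_{-1}=1, q_{-2}=1, q_{-1}=0:
  i=0: a_0=2, p_0 = 2*1 + 0 = 2, q_0 = 2*0 + 1 = 1.
  i=1: a_1=10, p_1 = 10*2 + 1 = 21, q_1 = 10*1 + 0 = 10.
  i=2: a_2=11, p_2 = 11*21 + 2 = 233, q_2 = 11*10 + 1 = 111.
  i=3: a_3=4, p_3 = 4*233 + 21 = 953, q_3 = 4*111 + 10 = 454.
  i=4: a_4=4, p_4 = 4*953 + 233 = 4045, q_4 = 4*454 + 111 = 1927.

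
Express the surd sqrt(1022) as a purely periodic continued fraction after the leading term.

[31; (1, 30, 1, 62)]

Write x_i = (sqrt(1022) + m_i)/d_i with (m_0, d_0) = (0, 1). a_0 = floor(sqrt(1022)) = 31, since 31^2 = 961 <= 1022 < 1024 = 32^2.
Iterate m_{i+1} = d_i*a_i - m_i, d_{i+1} = (1022 - m_{i+1}^2)/d_i, a_{i+1} = floor((a_0 + m_{i+1})/d_{i+1}):
  m_1 = 1*31 - 0 = 31, d_1 = (1022 - 31^2)/1 = 61/1 = 61, a_1 = floor((31 + 31)/61) = 1.
  m_2 = 61*1 - 31 = 30, d_2 = (1022 - 30^2)/61 = 122/61 = 2, a_2 = floor((31 + 30)/2) = 30.
  m_3 = 2*30 - 30 = 30, d_3 = (1022 - 30^2)/2 = 122/2 = 61, a_3 = floor((31 + 30)/61) = 1.
  m_4 = 61*1 - 30 = 31, d_4 = (1022 - 31^2)/61 = 61/61 = 1, a_4 = floor((31 + 31)/1) = 62.
  m_5 = 1*62 - 31 = 31, d_5 = (1022 - 31^2)/1 = 61/1 = 61: (m_5, d_5) = (m_1, d_1) = (31, 61), so from here the quotients repeat a_1, ..., a_4; the period length is 4.
Hence the expansion of sqrt(1022) is a_0 = 31 followed by the repeating block 1, 30, 1, 62 (period 4).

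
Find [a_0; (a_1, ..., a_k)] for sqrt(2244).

Write x_i = (sqrt(2244) + m_i)/d_i with (m_0, d_0) = (0, 1). a_0 = floor(sqrt(2244)) = 47, since 47^2 = 2209 <= 2244 < 2304 = 48^2.
Iterate m_{i+1} = d_i*a_i - m_i, d_{i+1} = (2244 - m_{i+1}^2)/d_i, a_{i+1} = floor((a_0 + m_{i+1})/d_{i+1}):
  m_1 = 1*47 - 0 = 47, d_1 = (2244 - 47^2)/1 = 35/1 = 35, a_1 = floor((47 + 47)/35) = 2.
  m_2 = 35*2 - 47 = 23, d_2 = (2244 - 23^2)/35 = 1715/35 = 49, a_2 = floor((47 + 23)/49) = 1.
  m_3 = 49*1 - 23 = 26, d_3 = (2244 - 26^2)/49 = 1568/49 = 32, a_3 = floor((47 + 26)/32) = 2.
  m_4 = 32*2 - 26 = 38, d_4 = (2244 - 38^2)/32 = 800/32 = 25, a_4 = floor((47 + 38)/25) = 3.
  m_5 = 25*3 - 38 = 37, d_5 = (2244 - 37^2)/25 = 875/25 = 35, a_5 = floor((47 + 37)/35) = 2.
  m_6 = 35*2 - 37 = 33, d_6 = (2244 - 33^2)/35 = 1155/35 = 33, a_6 = floor((47 + 33)/33) = 2.
  m_7 = 33*2 - 33 = 33, d_7 = (2244 - 33^2)/33 = 1155/33 = 35, a_7 = floor((47 + 33)/35) = 2.
  m_8 = 35*2 - 33 = 37, d_8 = (2244 - 37^2)/35 = 875/35 = 25, a_8 = floor((47 + 37)/25) = 3.
  m_9 = 25*3 - 37 = 38, d_9 = (2244 - 38^2)/25 = 800/25 = 32, a_9 = floor((47 + 38)/32) = 2.
  m_10 = 32*2 - 38 = 26, d_10 = (2244 - 26^2)/32 = 1568/32 = 49, a_10 = floor((47 + 26)/49) = 1.
  m_11 = 49*1 - 26 = 23, d_11 = (2244 - 23^2)/49 = 1715/49 = 35, a_11 = floor((47 + 23)/35) = 2.
  m_12 = 35*2 - 23 = 47, d_12 = (2244 - 47^2)/35 = 35/35 = 1, a_12 = floor((47 + 47)/1) = 94.
  m_13 = 1*94 - 47 = 47, d_13 = (2244 - 47^2)/1 = 35/1 = 35: (m_13, d_13) = (m_1, d_1) = (47, 35), so from here the quotients repeat a_1, ..., a_12; the period length is 12.
Hence the expansion of sqrt(2244) is a_0 = 47 followed by the repeating block 2, 1, 2, 3, 2, 2, 2, 3, 2, 1, 2, 94 (period 12).

[47; (2, 1, 2, 3, 2, 2, 2, 3, 2, 1, 2, 94)]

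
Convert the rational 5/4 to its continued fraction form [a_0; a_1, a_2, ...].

[1; 4]

Run the Euclidean algorithm on 5 and 4; the successive quotients are the partial quotients a_0, a_1, ... (each step inverts the fractional part left over by the previous one):
  5 = 1*4 + 1, so a_0 = 1.
  4 = 4*1 + 0, so a_1 = 4.
The remainder reaches 0 after 2 divisions, so the expansion has 2 partial quotients, read off in order.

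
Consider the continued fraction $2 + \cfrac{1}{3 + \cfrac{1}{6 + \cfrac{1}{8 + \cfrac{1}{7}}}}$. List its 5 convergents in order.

2/1, 7/3, 44/19, 359/155, 2557/1104

Using the convergent recurrence p_i = a_i*p_{i-1} + p_{i-2}, q_i = a_i*q_{i-1} + q_{i-2} with p_{-2}=0, p_{-1}=1, q_{-2}=1, q_{-1}=0:
  i=0: a_0=2, p_0 = 2*1 + 0 = 2, q_0 = 2*0 + 1 = 1.
  i=1: a_1=3, p_1 = 3*2 + 1 = 7, q_1 = 3*1 + 0 = 3.
  i=2: a_2=6, p_2 = 6*7 + 2 = 44, q_2 = 6*3 + 1 = 19.
  i=3: a_3=8, p_3 = 8*44 + 7 = 359, q_3 = 8*19 + 3 = 155.
  i=4: a_4=7, p_4 = 7*359 + 44 = 2557, q_4 = 7*155 + 19 = 1104.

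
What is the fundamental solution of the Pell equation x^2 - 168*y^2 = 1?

(x, y) = (13, 1)

First expand sqrt(168) as a continued fraction. With x_i = (sqrt(168) + m_i)/d_i and (m_0, d_0) = (0, 1): a_0 = floor(sqrt(168)) = 12, since 12^2 = 144 <= 168 < 169 = 13^2.
Iterate m_{i+1} = d_i*a_i - m_i, d_{i+1} = (168 - m_{i+1}^2)/d_i, a_{i+1} = floor((a_0 + m_{i+1})/d_{i+1}):
  m_1 = 1*12 - 0 = 12, d_1 = (168 - 12^2)/1 = 24/1 = 24, a_1 = floor((12 + 12)/24) = 1.
  m_2 = 24*1 - 12 = 12, d_2 = (168 - 12^2)/24 = 24/24 = 1, a_2 = floor((12 + 12)/1) = 24.
  m_3 = 1*24 - 12 = 12, d_3 = (168 - 12^2)/1 = 24/1 = 24: (m_3, d_3) = (m_1, d_1) = (12, 24), so from here the quotients repeat a_1, a_2; the period length is 2.
So sqrt(168) = [12; (1, 24)] with period length k = 2.
k is even, so the fundamental solution of x^2 - 168y^2 = 1 is (p_{k-1}, q_{k-1}) = (p_1, q_1); compute convergents through index 1.
Convergents (p_i = a_i*p_{i-1} + p_{i-2}, q_i = a_i*q_{i-1} + q_{i-2} with p_{-2}=0, p_{-1}=1, q_{-2}=1, q_{-1}=0):
  i=0: a_0=12, p_0 = 12*1 + 0 = 12, q_0 = 12*0 + 1 = 1.
  i=1: a_1=1, p_1 = 1*12 + 1 = 13, q_1 = 1*1 + 0 = 1.
Check: 13^2 - 168*1^2 = 169 - 168 = 1, so (x, y) = (13, 1) solves the equation, and by the theorem it is the least positive solution.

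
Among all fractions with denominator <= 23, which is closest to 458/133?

Expand x = 458/133 as a continued fraction with the Euclidean algorithm:
  458 = 3*133 + 59, so a_0 = 3.
  133 = 2*59 + 15, so a_1 = 2.
  59 = 3*15 + 14, so a_2 = 3.
  15 = 1*14 + 1, so a_3 = 1.
  14 = 14*1 + 0, so a_4 = 14.
so x = [3; 2, 3, 1, 14].
Convergents (p_i = a_i*p_{i-1} + p_{i-2}, q_i = a_i*q_{i-1} + q_{i-2} with p_{-2}=0, p_{-1}=1, q_{-2}=1, q_{-1}=0), until the denominator exceeds 23:
  i=0: a_0=3, p_0 = 3*1 + 0 = 3, q_0 = 3*0 + 1 = 1.
  i=1: a_1=2, p_1 = 2*3 + 1 = 7, q_1 = 2*1 + 0 = 2.
  i=2: a_2=3, p_2 = 3*7 + 3 = 24, q_2 = 3*2 + 1 = 7.
  i=3: a_3=1, p_3 = 1*24 + 7 = 31, q_3 = 1*7 + 2 = 9.
  i=4: a_4=14, p_4 = 14*31 + 24 = 458, q_4 = 14*9 + 7 = 133.
q_4 = 133 > 23, so the last convergent with denominator <= 23 is p_3/q_3 = 31/9.
The closest fraction with denominator <= 23 is either p_3/q_3 or the intermediate fraction (k*p_3 + p_2)/(k*q_3 + q_2) with the largest k >= 1 whose denominator stays <= 23; these approach x as k grows, and every other convergent or intermediate fraction in range is farther away.
Largest k: floor((23 - q_2)/q_3) = floor((23 - 7)/9) = 1.
That gives (1*31 + 24)/(1*9 + 7) = 55/16.
Compare the errors: |x - 31/9| = |458*9 - 31*133|/(133*9) = 1/1197, and |x - 55/16| = |458*16 - 55*133|/(133*16) = 13/2128.
Cross-multiplying, 1*2128 = 2128 < 15561 = 13*1197, so 1/1197 is smaller: the convergent 31/9 is closer to x than 55/16.

31/9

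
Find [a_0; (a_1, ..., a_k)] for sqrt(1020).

Write x_i = (sqrt(1020) + m_i)/d_i with (m_0, d_0) = (0, 1). a_0 = floor(sqrt(1020)) = 31, since 31^2 = 961 <= 1020 < 1024 = 32^2.
Iterate m_{i+1} = d_i*a_i - m_i, d_{i+1} = (1020 - m_{i+1}^2)/d_i, a_{i+1} = floor((a_0 + m_{i+1})/d_{i+1}):
  m_1 = 1*31 - 0 = 31, d_1 = (1020 - 31^2)/1 = 59/1 = 59, a_1 = floor((31 + 31)/59) = 1.
  m_2 = 59*1 - 31 = 28, d_2 = (1020 - 28^2)/59 = 236/59 = 4, a_2 = floor((31 + 28)/4) = 14.
  m_3 = 4*14 - 28 = 28, d_3 = (1020 - 28^2)/4 = 236/4 = 59, a_3 = floor((31 + 28)/59) = 1.
  m_4 = 59*1 - 28 = 31, d_4 = (1020 - 31^2)/59 = 59/59 = 1, a_4 = floor((31 + 31)/1) = 62.
  m_5 = 1*62 - 31 = 31, d_5 = (1020 - 31^2)/1 = 59/1 = 59: (m_5, d_5) = (m_1, d_1) = (31, 59), so from here the quotients repeat a_1, ..., a_4; the period length is 4.
Hence the expansion of sqrt(1020) is a_0 = 31 followed by the repeating block 1, 14, 1, 62 (period 4).

[31; (1, 14, 1, 62)]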